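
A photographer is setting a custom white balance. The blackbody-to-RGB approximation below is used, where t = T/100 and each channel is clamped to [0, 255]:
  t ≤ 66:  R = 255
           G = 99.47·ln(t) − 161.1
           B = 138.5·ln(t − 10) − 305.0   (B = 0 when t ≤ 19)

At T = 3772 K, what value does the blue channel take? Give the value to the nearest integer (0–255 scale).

155

t = 3772/100 = 37.72; the t ≤ 66 branch applies.
B = 138.5·ln(37.72 − 10) − 305.0 = 138.5·ln 27.72 − 305.0 = 138.5·3.3222 − 305.0 = 155.118.
Rounded: 155.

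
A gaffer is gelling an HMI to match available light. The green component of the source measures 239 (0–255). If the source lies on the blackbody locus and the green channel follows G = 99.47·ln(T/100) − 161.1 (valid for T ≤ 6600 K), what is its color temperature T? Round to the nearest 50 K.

ln t = (239 + 161.1) / 99.47 = 4.0223.
t = e^4.0223 = 55.830.
T = 100·t = 5583 K → 5600 K to the nearest 50 K.

5600 K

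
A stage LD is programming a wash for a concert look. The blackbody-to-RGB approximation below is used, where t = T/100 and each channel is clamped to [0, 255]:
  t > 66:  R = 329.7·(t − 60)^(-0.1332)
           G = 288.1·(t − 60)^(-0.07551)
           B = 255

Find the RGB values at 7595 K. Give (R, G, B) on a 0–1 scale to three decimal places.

(0.894, 0.917, 1.000)

t = 7595/100 = 75.95; the t > 66 branch applies.
R = 329.7·(75.95 − 60)^(-0.1332) = 329.7·15.95^(-0.1332) = 329.7·0.69150 = 227.988.
G = 288.1·(75.95 − 60)^(-0.07551) = 288.1·15.95^(-0.07551) = 288.1·0.81130 = 233.734.
B = 255 by definition for t > 66.
Dividing each by 255: (0.8941, 0.9166, 1.0000) → (0.894, 0.917, 1.000).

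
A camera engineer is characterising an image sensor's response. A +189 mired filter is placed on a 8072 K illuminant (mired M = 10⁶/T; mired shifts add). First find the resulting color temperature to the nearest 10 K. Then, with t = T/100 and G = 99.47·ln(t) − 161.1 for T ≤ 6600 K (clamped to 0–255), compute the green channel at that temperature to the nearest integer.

184

M_in = 10⁶/8072 = 123.89; M_out = 123.89 + (+189) = 312.89.
T_out = 10⁶/312.89 = 3196.1 K → 3200 K; t = 32.
G = 99.47·ln 32 − 161.1 = 99.47·3.4657 − 161.1 = 183.637.
Rounded: 184.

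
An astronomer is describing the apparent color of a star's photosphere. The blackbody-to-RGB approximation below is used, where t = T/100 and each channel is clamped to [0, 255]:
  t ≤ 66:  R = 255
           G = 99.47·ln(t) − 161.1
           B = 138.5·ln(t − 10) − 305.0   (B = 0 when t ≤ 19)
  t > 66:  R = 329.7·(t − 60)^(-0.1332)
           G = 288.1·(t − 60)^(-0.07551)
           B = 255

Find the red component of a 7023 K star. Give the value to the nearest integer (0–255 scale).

242

t = 7023/100 = 70.23; the t > 66 branch applies.
R = 329.7·(70.23 − 60)^(-0.1332) = 329.7·10.23^(-0.1332) = 329.7·0.73364 = 241.882.
Rounded: 242.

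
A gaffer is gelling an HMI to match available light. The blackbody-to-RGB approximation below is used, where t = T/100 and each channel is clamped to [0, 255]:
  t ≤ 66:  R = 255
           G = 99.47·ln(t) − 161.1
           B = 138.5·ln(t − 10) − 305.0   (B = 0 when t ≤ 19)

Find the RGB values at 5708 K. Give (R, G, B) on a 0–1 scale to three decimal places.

t = 5708/100 = 57.08; the t ≤ 66 branch applies.
R = 255 by definition for t ≤ 66.
G = 99.47·ln 57.08 − 161.1 = 99.47·4.0445 − 161.1 = 241.202.
B = 138.5·ln(57.08 − 10) − 305.0 = 138.5·ln 47.08 − 305.0 = 138.5·3.8518 − 305.0 = 228.481.
Dividing each by 255: (1.0000, 0.9459, 0.8960) → (1.000, 0.946, 0.896).

(1.000, 0.946, 0.896)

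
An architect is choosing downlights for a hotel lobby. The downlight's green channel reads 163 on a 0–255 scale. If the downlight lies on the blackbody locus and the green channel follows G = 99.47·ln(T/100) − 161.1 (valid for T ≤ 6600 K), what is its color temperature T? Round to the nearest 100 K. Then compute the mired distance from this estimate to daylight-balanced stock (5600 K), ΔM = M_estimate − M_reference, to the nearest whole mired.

+206 mireds

ln t = (163 + 161.1) / 99.47 = 3.2583.
t = e^3.2583 = 26.004.
T = 100·t = 2600 K → 2600 K to the nearest 100 K.
M_estimate = 10⁶/2600 = 384.62; M_reference = 10⁶/5600 = 178.57.
ΔM = 384.62 − 178.57 = 206.04 → +206 mireds.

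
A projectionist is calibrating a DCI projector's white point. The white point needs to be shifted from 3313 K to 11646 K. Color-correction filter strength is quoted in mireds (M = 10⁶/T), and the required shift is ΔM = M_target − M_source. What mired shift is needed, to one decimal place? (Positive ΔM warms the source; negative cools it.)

-216.0 mireds

M_source = 10⁶/3313 = 301.841; M_target = 10⁶/11646 = 85.866.
ΔM = 85.866 − 301.841 = -215.975 → -216.0 mireds, a cooling shift.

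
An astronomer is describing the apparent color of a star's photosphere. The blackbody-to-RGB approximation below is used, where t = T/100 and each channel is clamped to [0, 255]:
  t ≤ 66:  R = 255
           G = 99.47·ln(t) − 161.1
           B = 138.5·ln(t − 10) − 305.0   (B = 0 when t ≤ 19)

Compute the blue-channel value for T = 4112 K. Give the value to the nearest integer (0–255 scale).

t = 4112/100 = 41.12; the t ≤ 66 branch applies.
B = 138.5·ln(41.12 − 10) − 305.0 = 138.5·ln 31.12 − 305.0 = 138.5·3.4379 − 305.0 = 171.142.
Rounded: 171.

171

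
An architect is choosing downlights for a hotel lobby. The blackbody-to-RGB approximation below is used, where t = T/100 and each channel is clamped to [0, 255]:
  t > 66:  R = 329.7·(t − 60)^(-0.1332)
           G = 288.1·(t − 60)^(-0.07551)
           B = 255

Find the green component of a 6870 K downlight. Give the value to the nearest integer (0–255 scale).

245

t = 6870/100 = 68.7; the t > 66 branch applies.
G = 288.1·(68.7 − 60)^(-0.07551) = 288.1·8.7^(-0.07551) = 288.1·0.84929 = 244.681.
Rounded: 245.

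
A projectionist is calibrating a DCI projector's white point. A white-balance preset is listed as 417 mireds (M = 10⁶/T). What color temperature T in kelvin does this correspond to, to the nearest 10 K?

2400 K

T = 10⁶ / 417 = 2398.08 K → 2400 K.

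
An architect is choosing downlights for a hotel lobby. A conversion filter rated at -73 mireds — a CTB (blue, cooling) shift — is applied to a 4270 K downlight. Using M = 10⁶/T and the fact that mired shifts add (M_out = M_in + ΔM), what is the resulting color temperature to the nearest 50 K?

M_in = 10⁶/4270 = 234.19 mireds.
M_out = 234.19 + (-73) = 161.19 mireds.
T_out = 10⁶/161.19 = 6203.8 K → 6200 K.

6200 K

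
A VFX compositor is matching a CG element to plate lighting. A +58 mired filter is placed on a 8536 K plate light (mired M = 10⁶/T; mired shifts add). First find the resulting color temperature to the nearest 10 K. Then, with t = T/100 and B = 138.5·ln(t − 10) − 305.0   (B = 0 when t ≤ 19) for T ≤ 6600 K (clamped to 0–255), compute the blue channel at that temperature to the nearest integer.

M_in = 10⁶/8536 = 117.15; M_out = 117.15 + (+58) = 175.15.
T_out = 10⁶/175.15 = 5709.4 K → 5710 K; t = 57.1.
B = 138.5·ln(57.1 − 10) − 305.0 = 138.5·ln 47.1 − 305.0 = 138.5·3.8523 − 305.0 = 228.540.
Rounded: 229.

229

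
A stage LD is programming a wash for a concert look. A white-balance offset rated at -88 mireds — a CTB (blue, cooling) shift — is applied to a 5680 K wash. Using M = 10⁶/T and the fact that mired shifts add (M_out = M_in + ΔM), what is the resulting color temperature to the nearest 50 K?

11350 K

M_in = 10⁶/5680 = 176.06 mireds.
M_out = 176.06 + (-88) = 88.06 mireds.
T_out = 10⁶/88.06 = 11356.4 K → 11350 K.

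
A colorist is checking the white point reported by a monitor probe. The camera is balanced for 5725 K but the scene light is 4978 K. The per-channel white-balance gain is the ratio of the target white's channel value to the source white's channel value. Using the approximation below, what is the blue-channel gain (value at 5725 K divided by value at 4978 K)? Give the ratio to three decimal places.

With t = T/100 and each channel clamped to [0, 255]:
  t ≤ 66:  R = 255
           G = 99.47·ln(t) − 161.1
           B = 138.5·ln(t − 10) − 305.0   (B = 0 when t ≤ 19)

At 4978 K (t = 49.78):
  B = 138.5·ln(49.78 − 10) − 305.0 = 138.5·ln 39.78 − 305.0 = 138.5·3.6834 − 305.0 = 205.146.
At 5725 K (t = 57.25):
  B = 138.5·ln(57.25 − 10) − 305.0 = 138.5·ln 47.25 − 305.0 = 138.5·3.8555 − 305.0 = 228.980.
Gain = 228.980 / 205.146 = 1.1162 → 1.116.

1.116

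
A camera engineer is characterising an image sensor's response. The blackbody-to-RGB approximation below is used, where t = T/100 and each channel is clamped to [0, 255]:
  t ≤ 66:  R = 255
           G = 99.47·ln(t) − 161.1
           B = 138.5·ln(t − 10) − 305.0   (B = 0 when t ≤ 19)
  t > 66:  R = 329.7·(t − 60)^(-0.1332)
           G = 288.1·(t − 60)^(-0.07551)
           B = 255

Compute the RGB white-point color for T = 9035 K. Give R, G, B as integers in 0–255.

t = 9035/100 = 90.35; the t > 66 branch applies.
R = 329.7·(90.35 − 60)^(-0.1332) = 329.7·30.35^(-0.1332) = 329.7·0.63471 = 209.264.
G = 288.1·(90.35 − 60)^(-0.07551) = 288.1·30.35^(-0.07551) = 288.1·0.77283 = 222.651.
B = 255 by definition for t > 66.
Rounded: (209, 223, 255).

R=209, G=223, B=255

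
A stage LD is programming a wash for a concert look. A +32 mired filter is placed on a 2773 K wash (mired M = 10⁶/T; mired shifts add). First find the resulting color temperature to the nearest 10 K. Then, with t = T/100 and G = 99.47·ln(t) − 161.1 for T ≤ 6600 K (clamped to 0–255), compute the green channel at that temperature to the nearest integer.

161

M_in = 10⁶/2773 = 360.62; M_out = 360.62 + (+32) = 392.62.
T_out = 10⁶/392.62 = 2547.0 K → 2550 K; t = 25.5.
G = 99.47·ln 25.5 − 161.1 = 99.47·3.2387 − 161.1 = 161.051.
Rounded: 161.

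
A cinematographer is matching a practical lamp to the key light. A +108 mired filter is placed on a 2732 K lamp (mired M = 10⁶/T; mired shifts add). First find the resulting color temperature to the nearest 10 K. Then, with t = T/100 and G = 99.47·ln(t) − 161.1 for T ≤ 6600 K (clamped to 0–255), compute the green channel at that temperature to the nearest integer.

M_in = 10⁶/2732 = 366.03; M_out = 366.03 + (+108) = 474.03.
T_out = 10⁶/474.03 = 2109.6 K → 2110 K; t = 21.1.
G = 99.47·ln 21.1 − 161.1 = 99.47·3.0493 − 161.1 = 142.211.
Rounded: 142.

142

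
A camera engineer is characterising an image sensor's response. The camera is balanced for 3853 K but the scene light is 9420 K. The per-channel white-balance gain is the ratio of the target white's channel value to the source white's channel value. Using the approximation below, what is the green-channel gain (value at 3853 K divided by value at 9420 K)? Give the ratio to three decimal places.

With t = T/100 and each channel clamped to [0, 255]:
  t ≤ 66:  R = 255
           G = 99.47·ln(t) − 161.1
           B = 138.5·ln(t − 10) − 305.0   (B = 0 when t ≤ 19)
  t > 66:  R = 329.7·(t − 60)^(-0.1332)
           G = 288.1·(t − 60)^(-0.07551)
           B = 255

0.916

At 9420 K (t = 94.2):
  G = 288.1·(94.2 − 60)^(-0.07551) = 288.1·34.2^(-0.07551) = 288.1·0.76589 = 220.653.
At 3853 K (t = 38.53):
  G = 99.47·ln 38.53 − 161.1 = 99.47·3.6514 − 161.1 = 202.108.
Gain = 202.108 / 220.653 = 0.9160 → 0.916.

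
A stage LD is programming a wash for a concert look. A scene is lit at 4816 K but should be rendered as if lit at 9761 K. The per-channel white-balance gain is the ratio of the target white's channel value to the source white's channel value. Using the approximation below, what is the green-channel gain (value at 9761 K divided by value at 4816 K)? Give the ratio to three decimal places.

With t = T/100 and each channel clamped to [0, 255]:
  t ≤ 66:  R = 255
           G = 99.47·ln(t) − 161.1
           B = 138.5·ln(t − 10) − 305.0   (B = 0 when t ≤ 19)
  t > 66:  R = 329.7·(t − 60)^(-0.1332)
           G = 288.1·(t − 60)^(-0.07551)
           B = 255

At 4816 K (t = 48.16):
  G = 99.47·ln 48.16 − 161.1 = 99.47·3.8745 − 161.1 = 224.299.
At 9761 K (t = 97.61):
  G = 288.1·(97.61 − 60)^(-0.07551) = 288.1·37.61^(-0.07551) = 288.1·0.76041 = 219.075.
Gain = 219.075 / 224.299 = 0.9767 → 0.977.

0.977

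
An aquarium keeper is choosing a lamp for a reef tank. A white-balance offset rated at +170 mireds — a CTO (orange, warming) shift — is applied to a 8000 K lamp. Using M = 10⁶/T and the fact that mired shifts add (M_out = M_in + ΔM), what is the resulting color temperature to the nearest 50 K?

M_in = 10⁶/8000 = 125.00 mireds.
M_out = 125.00 + (+170) = 295.00 mireds.
T_out = 10⁶/295.00 = 3389.8 K → 3400 K.

3400 K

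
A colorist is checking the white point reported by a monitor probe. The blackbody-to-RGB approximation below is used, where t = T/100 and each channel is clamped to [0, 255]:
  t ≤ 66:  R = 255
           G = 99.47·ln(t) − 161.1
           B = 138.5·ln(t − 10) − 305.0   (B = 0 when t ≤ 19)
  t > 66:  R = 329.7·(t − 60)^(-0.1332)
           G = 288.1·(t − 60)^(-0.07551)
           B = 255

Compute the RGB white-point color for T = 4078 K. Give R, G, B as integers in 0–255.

t = 4078/100 = 40.78; the t ≤ 66 branch applies.
R = 255 by definition for t ≤ 66.
G = 99.47·ln 40.78 − 161.1 = 99.47·3.7082 − 161.1 = 207.754.
B = 138.5·ln(40.78 − 10) − 305.0 = 138.5·ln 30.78 − 305.0 = 138.5·3.4269 − 305.0 = 169.621.
Rounded: (255, 208, 170).

R=255, G=208, B=170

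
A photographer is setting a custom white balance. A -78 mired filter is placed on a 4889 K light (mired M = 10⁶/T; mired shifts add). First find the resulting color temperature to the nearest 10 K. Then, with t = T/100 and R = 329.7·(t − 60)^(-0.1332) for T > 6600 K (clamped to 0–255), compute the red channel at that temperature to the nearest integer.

M_in = 10⁶/4889 = 204.54; M_out = 204.54 + (-78) = 126.54.
T_out = 10⁶/126.54 = 7902.6 K → 7900 K; t = 79.
R = 329.7·(79 − 60)^(-0.1332) = 329.7·19^(-0.1332) = 329.7·0.67557 = 222.735.
Rounded: 223.

223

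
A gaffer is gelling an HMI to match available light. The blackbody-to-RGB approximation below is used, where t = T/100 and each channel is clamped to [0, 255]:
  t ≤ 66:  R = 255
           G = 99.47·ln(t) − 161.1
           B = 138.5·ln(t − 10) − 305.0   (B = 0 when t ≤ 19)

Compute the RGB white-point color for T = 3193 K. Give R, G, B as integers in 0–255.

t = 3193/100 = 31.93; the t ≤ 66 branch applies.
R = 255 by definition for t ≤ 66.
G = 99.47·ln 31.93 − 161.1 = 99.47·3.4635 − 161.1 = 183.419.
B = 138.5·ln(31.93 − 10) − 305.0 = 138.5·ln 21.93 − 305.0 = 138.5·3.0879 − 305.0 = 122.668.
Rounded: (255, 183, 123).

R=255, G=183, B=123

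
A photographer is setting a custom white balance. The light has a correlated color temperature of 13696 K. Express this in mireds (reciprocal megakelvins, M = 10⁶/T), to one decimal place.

M = 10⁶ / 13696 = 73.014 → 73.0 mireds.

73.0 mireds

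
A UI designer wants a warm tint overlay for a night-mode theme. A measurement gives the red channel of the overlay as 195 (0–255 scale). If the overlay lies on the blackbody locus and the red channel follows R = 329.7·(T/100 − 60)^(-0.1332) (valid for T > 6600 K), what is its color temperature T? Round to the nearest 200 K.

11200 K

(t − 60)^(-0.1332) = 195/329.7 = 0.59145.
t − 60 = 0.59145^(1/-0.1332) = 0.59145^(-7.508) = 51.564, so t = 111.564.
T = 100·t = 11156 K → 11200 K to the nearest 200 K.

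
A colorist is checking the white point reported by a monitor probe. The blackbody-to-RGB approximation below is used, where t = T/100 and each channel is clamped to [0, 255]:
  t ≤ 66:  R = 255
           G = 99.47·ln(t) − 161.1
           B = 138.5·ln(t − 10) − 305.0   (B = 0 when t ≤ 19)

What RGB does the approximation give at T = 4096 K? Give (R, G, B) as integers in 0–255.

(255, 208, 170)

t = 4096/100 = 40.96; the t ≤ 66 branch applies.
R = 255 by definition for t ≤ 66.
G = 99.47·ln 40.96 − 161.1 = 99.47·3.7126 − 161.1 = 208.192.
B = 138.5·ln(40.96 − 10) − 305.0 = 138.5·ln 30.96 − 305.0 = 138.5·3.4327 − 305.0 = 170.428.
Rounded: (255, 208, 170).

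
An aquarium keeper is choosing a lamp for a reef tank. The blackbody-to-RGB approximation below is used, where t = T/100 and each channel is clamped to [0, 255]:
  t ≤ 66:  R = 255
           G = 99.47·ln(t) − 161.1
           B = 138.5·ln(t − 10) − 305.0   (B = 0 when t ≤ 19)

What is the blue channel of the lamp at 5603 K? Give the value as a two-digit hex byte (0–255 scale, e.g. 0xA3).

0xE1

t = 5603/100 = 56.03; the t ≤ 66 branch applies.
B = 138.5·ln(56.03 − 10) − 305.0 = 138.5·ln 46.03 − 305.0 = 138.5·3.8293 − 305.0 = 225.357.
Rounded: 225; in hex, 0xE1.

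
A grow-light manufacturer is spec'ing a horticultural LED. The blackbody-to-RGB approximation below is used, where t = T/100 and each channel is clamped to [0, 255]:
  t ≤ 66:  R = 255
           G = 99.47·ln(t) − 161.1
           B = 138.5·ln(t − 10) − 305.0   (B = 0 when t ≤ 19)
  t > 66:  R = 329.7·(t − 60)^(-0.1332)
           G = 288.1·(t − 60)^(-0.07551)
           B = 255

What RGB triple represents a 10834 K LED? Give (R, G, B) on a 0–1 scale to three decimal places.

t = 10834/100 = 108.34; the t > 66 branch applies.
R = 329.7·(108.34 − 60)^(-0.1332) = 329.7·48.34^(-0.1332) = 329.7·0.59655 = 196.684.
G = 288.1·(108.34 − 60)^(-0.07551) = 288.1·48.34^(-0.07551) = 288.1·0.74614 = 214.962.
B = 255 by definition for t > 66.
Dividing each by 255: (0.7713, 0.8430, 1.0000) → (0.771, 0.843, 1.000).

(0.771, 0.843, 1.000)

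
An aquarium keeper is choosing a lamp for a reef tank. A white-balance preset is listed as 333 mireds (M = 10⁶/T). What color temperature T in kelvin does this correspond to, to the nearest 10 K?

3000 K

T = 10⁶ / 333 = 3003.00 K → 3000 K.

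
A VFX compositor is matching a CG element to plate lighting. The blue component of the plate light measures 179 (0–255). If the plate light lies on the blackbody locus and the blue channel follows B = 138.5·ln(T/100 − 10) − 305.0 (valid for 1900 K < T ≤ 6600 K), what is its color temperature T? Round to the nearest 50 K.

4300 K

ln(t − 10) = (179 + 305.0) / 138.5 = 3.4946.
t − 10 = e^3.4946 = 32.937, so t = 42.937.
T = 100·t = 4294 K → 4300 K to the nearest 50 K.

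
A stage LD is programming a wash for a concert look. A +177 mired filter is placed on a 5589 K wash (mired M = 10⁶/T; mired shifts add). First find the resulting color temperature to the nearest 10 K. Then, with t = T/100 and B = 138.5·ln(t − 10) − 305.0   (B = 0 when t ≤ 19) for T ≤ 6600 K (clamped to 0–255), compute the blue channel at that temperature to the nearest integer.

M_in = 10⁶/5589 = 178.92; M_out = 178.92 + (+177) = 355.92.
T_out = 10⁶/355.92 = 2809.6 K → 2810 K; t = 28.1.
B = 138.5·ln(28.1 − 10) − 305.0 = 138.5·ln 18.1 − 305.0 = 138.5·2.8959 − 305.0 = 96.084.
Rounded: 96.

96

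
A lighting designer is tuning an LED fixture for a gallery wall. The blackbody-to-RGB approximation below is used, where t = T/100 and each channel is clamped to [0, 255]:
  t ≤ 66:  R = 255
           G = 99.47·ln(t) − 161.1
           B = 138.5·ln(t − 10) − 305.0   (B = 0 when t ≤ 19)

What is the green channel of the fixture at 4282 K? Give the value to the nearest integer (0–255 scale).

213

t = 4282/100 = 42.82; the t ≤ 66 branch applies.
G = 99.47·ln 42.82 − 161.1 = 99.47·3.7570 − 161.1 = 212.609.
Rounded: 213.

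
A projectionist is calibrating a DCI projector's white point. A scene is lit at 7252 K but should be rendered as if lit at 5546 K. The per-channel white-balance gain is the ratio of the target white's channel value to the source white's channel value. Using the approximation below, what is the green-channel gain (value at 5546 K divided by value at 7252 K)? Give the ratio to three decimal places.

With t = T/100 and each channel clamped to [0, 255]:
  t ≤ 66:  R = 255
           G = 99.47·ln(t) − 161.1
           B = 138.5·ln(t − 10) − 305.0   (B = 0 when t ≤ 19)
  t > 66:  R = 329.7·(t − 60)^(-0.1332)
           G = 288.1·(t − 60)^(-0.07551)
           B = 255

At 7252 K (t = 72.52):
  G = 288.1·(72.52 − 60)^(-0.07551) = 288.1·12.52^(-0.07551) = 288.1·0.82627 = 238.047.
At 5546 K (t = 55.46):
  G = 99.47·ln 55.46 − 161.1 = 99.47·4.0157 − 161.1 = 238.338.
Gain = 238.338 / 238.047 = 1.0012 → 1.001.

1.001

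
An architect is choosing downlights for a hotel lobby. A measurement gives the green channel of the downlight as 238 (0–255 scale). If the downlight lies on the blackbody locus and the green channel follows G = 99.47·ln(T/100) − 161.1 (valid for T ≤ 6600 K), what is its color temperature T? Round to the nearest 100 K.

ln t = (238 + 161.1) / 99.47 = 4.0123.
t = e^4.0123 = 55.272.
T = 100·t = 5527 K → 5500 K to the nearest 100 K.

5500 K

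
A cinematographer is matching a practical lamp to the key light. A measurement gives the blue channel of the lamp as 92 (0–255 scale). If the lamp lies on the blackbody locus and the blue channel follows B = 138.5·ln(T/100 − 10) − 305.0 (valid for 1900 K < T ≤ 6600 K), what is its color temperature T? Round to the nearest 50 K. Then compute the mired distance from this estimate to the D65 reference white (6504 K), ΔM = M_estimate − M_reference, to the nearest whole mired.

ln(t − 10) = (92 + 305.0) / 138.5 = 2.8664.
t − 10 = e^2.8664 = 17.574, so t = 27.574.
T = 100·t = 2757 K → 2750 K to the nearest 50 K.
M_estimate = 10⁶/2750 = 363.64; M_reference = 10⁶/6504 = 153.75.
ΔM = 363.64 − 153.75 = 209.88 → +210 mireds.

+210 mireds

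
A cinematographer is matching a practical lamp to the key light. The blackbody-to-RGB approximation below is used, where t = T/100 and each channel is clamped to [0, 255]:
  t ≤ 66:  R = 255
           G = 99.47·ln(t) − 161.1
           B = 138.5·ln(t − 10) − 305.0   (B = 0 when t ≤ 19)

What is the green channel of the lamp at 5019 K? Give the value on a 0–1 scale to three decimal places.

0.896

t = 5019/100 = 50.19; the t ≤ 66 branch applies.
G = 99.47·ln 50.19 − 161.1 = 99.47·3.9158 − 161.1 = 228.406.
On a 0–1 scale: 228.406/255 = 0.8957 → 0.896.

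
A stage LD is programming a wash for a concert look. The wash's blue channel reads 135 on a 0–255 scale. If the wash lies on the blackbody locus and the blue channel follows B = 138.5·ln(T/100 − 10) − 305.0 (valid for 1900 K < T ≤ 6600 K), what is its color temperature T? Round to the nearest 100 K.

ln(t − 10) = (135 + 305.0) / 138.5 = 3.1769.
t − 10 = e^3.1769 = 23.972, so t = 33.972.
T = 100·t = 3397 K → 3400 K to the nearest 100 K.

3400 K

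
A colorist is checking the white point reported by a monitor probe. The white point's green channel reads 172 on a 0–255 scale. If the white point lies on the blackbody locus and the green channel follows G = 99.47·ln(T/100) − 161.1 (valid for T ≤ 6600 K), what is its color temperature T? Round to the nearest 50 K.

ln t = (172 + 161.1) / 99.47 = 3.3487.
t = e^3.3487 = 28.467.
T = 100·t = 2847 K → 2850 K to the nearest 50 K.

2850 K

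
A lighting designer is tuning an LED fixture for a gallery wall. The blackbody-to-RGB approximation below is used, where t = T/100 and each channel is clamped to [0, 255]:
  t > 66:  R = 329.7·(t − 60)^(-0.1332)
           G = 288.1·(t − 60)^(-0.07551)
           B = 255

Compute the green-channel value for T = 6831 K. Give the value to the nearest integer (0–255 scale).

246

t = 6831/100 = 68.31; the t > 66 branch applies.
G = 288.1·(68.31 − 60)^(-0.07551) = 288.1·8.31^(-0.07551) = 288.1·0.85224 = 245.530.
Rounded: 246.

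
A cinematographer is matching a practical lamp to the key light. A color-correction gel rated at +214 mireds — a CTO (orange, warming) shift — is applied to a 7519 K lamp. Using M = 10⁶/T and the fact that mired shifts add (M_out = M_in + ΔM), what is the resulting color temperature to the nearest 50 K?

M_in = 10⁶/7519 = 133.00 mireds.
M_out = 133.00 + (+214) = 347.00 mireds.
T_out = 10⁶/347.00 = 2881.9 K → 2900 K.

2900 K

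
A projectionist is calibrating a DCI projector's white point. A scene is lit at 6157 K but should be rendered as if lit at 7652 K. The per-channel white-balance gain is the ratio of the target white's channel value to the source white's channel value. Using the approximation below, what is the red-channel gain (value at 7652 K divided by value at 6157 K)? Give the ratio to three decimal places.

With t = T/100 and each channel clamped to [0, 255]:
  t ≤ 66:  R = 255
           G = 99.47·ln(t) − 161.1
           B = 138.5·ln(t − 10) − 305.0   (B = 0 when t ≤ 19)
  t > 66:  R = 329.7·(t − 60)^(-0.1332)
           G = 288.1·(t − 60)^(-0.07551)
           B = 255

At 6157 K (t = 61.57):
  R = 255 by definition for t ≤ 66.
At 7652 K (t = 76.52):
  R = 329.7·(76.52 − 60)^(-0.1332) = 329.7·16.52^(-0.1332) = 329.7·0.68827 = 226.924.
Gain = 226.924 / 255.000 = 0.8899 → 0.890.

0.890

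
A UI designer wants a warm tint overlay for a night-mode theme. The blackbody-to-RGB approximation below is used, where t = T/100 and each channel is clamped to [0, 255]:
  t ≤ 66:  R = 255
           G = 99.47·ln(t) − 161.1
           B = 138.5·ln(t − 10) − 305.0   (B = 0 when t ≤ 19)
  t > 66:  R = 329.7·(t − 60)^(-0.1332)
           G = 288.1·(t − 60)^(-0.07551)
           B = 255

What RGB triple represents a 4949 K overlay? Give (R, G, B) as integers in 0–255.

(255, 227, 204)

t = 4949/100 = 49.49; the t ≤ 66 branch applies.
R = 255 by definition for t ≤ 66.
G = 99.47·ln 49.49 − 161.1 = 99.47·3.9018 − 161.1 = 227.009.
B = 138.5·ln(49.49 − 10) − 305.0 = 138.5·ln 39.49 − 305.0 = 138.5·3.6760 − 305.0 = 204.133.
Rounded: (255, 227, 204).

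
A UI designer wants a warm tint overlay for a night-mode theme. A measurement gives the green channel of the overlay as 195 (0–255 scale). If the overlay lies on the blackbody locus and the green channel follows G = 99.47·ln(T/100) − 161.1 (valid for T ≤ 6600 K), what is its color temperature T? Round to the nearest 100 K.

ln t = (195 + 161.1) / 99.47 = 3.5800.
t = e^3.5800 = 35.873.
T = 100·t = 3587 K → 3600 K to the nearest 100 K.

3600 K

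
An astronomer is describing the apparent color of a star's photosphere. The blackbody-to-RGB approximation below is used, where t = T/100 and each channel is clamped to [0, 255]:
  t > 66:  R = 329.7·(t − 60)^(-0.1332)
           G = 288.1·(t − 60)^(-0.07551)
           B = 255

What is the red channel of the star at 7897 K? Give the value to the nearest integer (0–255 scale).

223

t = 7897/100 = 78.97; the t > 66 branch applies.
R = 329.7·(78.97 − 60)^(-0.1332) = 329.7·18.97^(-0.1332) = 329.7·0.67571 = 222.782.
Rounded: 223.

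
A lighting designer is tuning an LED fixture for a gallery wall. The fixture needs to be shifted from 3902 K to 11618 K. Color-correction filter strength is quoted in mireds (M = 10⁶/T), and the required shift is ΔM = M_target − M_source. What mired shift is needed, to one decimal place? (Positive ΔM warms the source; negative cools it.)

-170.2 mireds

M_source = 10⁶/3902 = 256.279; M_target = 10⁶/11618 = 86.073.
ΔM = 86.073 − 256.279 = -170.205 → -170.2 mireds, a cooling shift.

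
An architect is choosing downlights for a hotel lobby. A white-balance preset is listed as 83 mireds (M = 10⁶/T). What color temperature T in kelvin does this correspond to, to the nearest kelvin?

T = 10⁶ / 83 = 12048.19 K → 12048 K.

12048 K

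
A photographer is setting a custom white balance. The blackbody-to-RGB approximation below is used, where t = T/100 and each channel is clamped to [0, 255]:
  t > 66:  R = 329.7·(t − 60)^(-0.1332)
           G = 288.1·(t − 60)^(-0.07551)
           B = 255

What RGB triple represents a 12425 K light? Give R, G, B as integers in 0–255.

t = 12425/100 = 124.25; the t > 66 branch applies.
R = 329.7·(124.25 − 60)^(-0.1332) = 329.7·64.25^(-0.1332) = 329.7·0.57437 = 189.370.
G = 288.1·(124.25 − 60)^(-0.07551) = 288.1·64.25^(-0.07551) = 288.1·0.73028 = 210.393.
B = 255 by definition for t > 66.
Rounded: (189, 210, 255).

R=189, G=210, B=255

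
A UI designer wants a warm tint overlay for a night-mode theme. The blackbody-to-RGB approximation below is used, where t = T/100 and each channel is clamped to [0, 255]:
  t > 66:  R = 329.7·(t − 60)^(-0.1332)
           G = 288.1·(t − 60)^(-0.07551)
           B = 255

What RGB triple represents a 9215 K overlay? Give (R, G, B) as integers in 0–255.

t = 9215/100 = 92.15; the t > 66 branch applies.
R = 329.7·(92.15 − 60)^(-0.1332) = 329.7·32.15^(-0.1332) = 329.7·0.62986 = 207.665.
G = 288.1·(92.15 − 60)^(-0.07551) = 288.1·32.15^(-0.07551) = 288.1·0.76947 = 221.685.
B = 255 by definition for t > 66.
Rounded: (208, 222, 255).

(208, 222, 255)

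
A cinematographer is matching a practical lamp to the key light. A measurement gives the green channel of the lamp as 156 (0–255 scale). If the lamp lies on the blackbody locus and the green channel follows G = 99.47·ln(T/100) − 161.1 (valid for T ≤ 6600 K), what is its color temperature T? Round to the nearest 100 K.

ln t = (156 + 161.1) / 99.47 = 3.1879.
t = e^3.1879 = 24.237.
T = 100·t = 2424 K → 2400 K to the nearest 100 K.

2400 K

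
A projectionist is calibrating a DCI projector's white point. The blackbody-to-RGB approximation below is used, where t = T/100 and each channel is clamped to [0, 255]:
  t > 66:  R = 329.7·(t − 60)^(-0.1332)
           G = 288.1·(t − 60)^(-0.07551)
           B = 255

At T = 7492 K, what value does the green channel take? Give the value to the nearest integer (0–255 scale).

t = 7492/100 = 74.92; the t > 66 branch applies.
G = 288.1·(74.92 − 60)^(-0.07551) = 288.1·14.92^(-0.07551) = 288.1·0.81540 = 234.916.
Rounded: 235.

235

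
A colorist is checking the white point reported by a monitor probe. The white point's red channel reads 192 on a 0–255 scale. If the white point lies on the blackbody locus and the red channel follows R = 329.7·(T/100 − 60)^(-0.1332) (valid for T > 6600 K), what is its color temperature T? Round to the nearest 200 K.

(t − 60)^(-0.1332) = 192/329.7 = 0.58235.
t − 60 = 0.58235^(1/-0.1332) = 0.58235^(-7.508) = 57.929, so t = 117.929.
T = 100·t = 11793 K → 11800 K to the nearest 200 K.

11800 K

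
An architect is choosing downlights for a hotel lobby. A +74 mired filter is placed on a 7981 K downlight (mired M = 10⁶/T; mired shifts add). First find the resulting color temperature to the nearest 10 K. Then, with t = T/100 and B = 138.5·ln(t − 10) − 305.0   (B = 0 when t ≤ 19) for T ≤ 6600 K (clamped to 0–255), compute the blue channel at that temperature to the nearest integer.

M_in = 10⁶/7981 = 125.30; M_out = 125.30 + (+74) = 199.30.
T_out = 10⁶/199.30 = 5017.6 K → 5020 K; t = 50.2.
B = 138.5·ln(50.2 − 10) − 305.0 = 138.5·ln 40.2 − 305.0 = 138.5·3.6939 − 305.0 = 206.601.
Rounded: 207.

207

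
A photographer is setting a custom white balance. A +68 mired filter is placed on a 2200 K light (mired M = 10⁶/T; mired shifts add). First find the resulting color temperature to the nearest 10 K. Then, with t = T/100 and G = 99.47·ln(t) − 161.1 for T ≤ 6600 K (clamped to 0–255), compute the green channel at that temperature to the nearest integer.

M_in = 10⁶/2200 = 454.55; M_out = 454.55 + (+68) = 522.55.
T_out = 10⁶/522.55 = 1913.7 K → 1910 K; t = 19.1.
G = 99.47·ln 19.1 − 161.1 = 99.47·2.9497 − 161.1 = 132.305.
Rounded: 132.

132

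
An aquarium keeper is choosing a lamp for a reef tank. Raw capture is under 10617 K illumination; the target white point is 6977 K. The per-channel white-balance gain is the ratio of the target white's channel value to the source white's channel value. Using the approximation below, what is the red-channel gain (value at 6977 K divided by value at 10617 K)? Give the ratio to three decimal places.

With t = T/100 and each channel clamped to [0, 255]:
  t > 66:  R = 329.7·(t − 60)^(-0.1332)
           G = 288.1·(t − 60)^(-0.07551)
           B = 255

At 10617 K (t = 106.17):
  R = 329.7·(106.17 − 60)^(-0.1332) = 329.7·46.17^(-0.1332) = 329.7·0.60022 = 197.891.
At 6977 K (t = 69.77):
  R = 329.7·(69.77 − 60)^(-0.1332) = 329.7·9.77^(-0.1332) = 329.7·0.73815 = 243.369.
Gain = 243.369 / 197.891 = 1.2298 → 1.230.

1.230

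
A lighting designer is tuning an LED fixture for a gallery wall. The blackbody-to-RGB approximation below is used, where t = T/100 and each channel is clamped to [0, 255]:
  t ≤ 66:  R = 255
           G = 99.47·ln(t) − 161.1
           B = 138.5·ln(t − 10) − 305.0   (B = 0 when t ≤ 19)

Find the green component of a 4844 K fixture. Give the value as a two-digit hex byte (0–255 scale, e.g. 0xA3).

t = 4844/100 = 48.44; the t ≤ 66 branch applies.
G = 99.47·ln 48.44 − 161.1 = 99.47·3.8803 − 161.1 = 224.876.
Rounded: 225; in hex, 0xE1.

0xE1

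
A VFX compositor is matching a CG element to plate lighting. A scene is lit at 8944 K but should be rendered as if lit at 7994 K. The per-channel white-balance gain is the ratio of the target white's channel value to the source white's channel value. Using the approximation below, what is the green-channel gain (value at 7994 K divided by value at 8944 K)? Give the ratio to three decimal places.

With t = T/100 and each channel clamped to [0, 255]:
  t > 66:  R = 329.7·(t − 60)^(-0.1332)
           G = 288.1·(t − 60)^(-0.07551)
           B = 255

1.030

At 8944 K (t = 89.44):
  G = 288.1·(89.44 − 60)^(-0.07551) = 288.1·29.44^(-0.07551) = 288.1·0.77461 = 223.164.
At 7994 K (t = 79.94):
  G = 288.1·(79.94 − 60)^(-0.07551) = 288.1·19.94^(-0.07551) = 288.1·0.79773 = 229.827.
Gain = 229.827 / 223.164 = 1.0299 → 1.030.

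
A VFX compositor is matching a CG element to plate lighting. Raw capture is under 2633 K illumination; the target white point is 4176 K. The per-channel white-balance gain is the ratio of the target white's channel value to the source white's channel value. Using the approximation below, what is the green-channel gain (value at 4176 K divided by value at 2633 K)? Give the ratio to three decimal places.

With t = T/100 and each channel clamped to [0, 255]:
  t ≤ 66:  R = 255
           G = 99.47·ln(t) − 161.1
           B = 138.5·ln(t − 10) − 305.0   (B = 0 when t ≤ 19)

1.279

At 2633 K (t = 26.33):
  G = 99.47·ln 26.33 − 161.1 = 99.47·3.2707 − 161.1 = 164.237.
At 4176 K (t = 41.76):
  G = 99.47·ln 41.76 − 161.1 = 99.47·3.7319 − 161.1 = 210.116.
Gain = 210.116 / 164.237 = 1.2793 → 1.279.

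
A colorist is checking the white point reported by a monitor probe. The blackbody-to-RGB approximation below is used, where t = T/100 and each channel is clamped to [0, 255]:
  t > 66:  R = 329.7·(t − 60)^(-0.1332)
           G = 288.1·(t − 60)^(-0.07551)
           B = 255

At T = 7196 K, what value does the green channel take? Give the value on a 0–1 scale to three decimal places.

0.937

t = 7196/100 = 71.96; the t > 66 branch applies.
G = 288.1·(71.96 − 60)^(-0.07551) = 288.1·11.96^(-0.07551) = 288.1·0.82913 = 238.871.
On a 0–1 scale: 238.871/255 = 0.9367 → 0.937.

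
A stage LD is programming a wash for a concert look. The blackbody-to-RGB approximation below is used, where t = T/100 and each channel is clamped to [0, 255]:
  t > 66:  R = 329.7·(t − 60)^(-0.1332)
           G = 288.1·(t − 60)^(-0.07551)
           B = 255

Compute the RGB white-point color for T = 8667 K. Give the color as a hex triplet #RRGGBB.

#D5E1FF

t = 8667/100 = 86.67; the t > 66 branch applies.
R = 329.7·(86.67 − 60)^(-0.1332) = 329.7·26.67^(-0.1332) = 329.7·0.64573 = 212.899.
G = 288.1·(86.67 − 60)^(-0.07551) = 288.1·26.67^(-0.07551) = 288.1·0.78041 = 224.835.
B = 255 by definition for t > 66.
Rounded: (213, 225, 255).
In hex: #D5E1FF.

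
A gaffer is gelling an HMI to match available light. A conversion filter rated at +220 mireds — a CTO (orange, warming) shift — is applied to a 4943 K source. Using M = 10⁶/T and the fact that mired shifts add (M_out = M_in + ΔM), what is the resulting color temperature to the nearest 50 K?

2350 K

M_in = 10⁶/4943 = 202.31 mireds.
M_out = 202.31 + (+220) = 422.31 mireds.
T_out = 10⁶/422.31 = 2367.9 K → 2350 K.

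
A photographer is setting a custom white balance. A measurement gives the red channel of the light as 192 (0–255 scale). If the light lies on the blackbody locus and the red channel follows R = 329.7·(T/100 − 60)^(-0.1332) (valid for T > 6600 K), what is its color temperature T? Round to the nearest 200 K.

(t − 60)^(-0.1332) = 192/329.7 = 0.58235.
t − 60 = 0.58235^(1/-0.1332) = 0.58235^(-7.508) = 57.929, so t = 117.929.
T = 100·t = 11793 K → 11800 K to the nearest 200 K.

11800 K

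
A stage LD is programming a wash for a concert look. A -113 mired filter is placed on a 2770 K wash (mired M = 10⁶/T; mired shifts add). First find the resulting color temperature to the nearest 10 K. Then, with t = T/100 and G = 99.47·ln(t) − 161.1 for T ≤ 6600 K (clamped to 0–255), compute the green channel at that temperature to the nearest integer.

M_in = 10⁶/2770 = 361.01; M_out = 361.01 + (-113) = 248.01.
T_out = 10⁶/248.01 = 4032.1 K → 4030 K; t = 40.3.
G = 99.47·ln 40.3 − 161.1 = 99.47·3.6964 − 161.1 = 206.576.
Rounded: 207.

207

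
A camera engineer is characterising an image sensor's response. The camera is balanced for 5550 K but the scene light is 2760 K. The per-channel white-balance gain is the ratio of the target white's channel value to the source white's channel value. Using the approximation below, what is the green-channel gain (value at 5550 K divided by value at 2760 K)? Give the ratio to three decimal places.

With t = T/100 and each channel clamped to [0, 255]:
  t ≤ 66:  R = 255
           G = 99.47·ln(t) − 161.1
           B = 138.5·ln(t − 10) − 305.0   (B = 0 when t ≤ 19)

1.411

At 2760 K (t = 27.6):
  G = 99.47·ln 27.6 − 161.1 = 99.47·3.3178 − 161.1 = 168.923.
At 5550 K (t = 55.5):
  G = 99.47·ln 55.5 − 161.1 = 99.47·4.0164 − 161.1 = 238.410.
Gain = 238.410 / 168.923 = 1.4113 → 1.411.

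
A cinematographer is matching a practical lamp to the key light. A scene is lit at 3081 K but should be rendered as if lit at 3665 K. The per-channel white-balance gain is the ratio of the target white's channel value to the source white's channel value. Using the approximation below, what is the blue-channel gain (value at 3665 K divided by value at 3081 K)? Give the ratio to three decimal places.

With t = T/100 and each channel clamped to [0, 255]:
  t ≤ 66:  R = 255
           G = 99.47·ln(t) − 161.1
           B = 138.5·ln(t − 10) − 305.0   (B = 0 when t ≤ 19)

1.297

At 3081 K (t = 30.81):
  B = 138.5·ln(30.81 − 10) − 305.0 = 138.5·ln 20.81 − 305.0 = 138.5·3.0354 − 305.0 = 115.408.
At 3665 K (t = 36.65):
  B = 138.5·ln(36.65 − 10) − 305.0 = 138.5·ln 26.65 − 305.0 = 138.5·3.2828 − 305.0 = 149.666.
Gain = 149.666 / 115.408 = 1.2969 → 1.297.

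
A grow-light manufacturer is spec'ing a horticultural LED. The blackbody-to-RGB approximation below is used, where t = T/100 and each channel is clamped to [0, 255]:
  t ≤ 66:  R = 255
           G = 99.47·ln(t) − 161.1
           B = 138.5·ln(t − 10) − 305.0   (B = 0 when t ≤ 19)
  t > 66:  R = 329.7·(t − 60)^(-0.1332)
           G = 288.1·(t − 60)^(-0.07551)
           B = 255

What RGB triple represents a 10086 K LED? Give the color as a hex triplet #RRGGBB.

#C9DAFF

t = 10086/100 = 100.86; the t > 66 branch applies.
R = 329.7·(100.86 − 60)^(-0.1332) = 329.7·40.86^(-0.1332) = 329.7·0.61006 = 201.138.
G = 288.1·(100.86 − 60)^(-0.07551) = 288.1·40.86^(-0.07551) = 288.1·0.75567 = 217.708.
B = 255 by definition for t > 66.
Rounded: (201, 218, 255).
In hex: #C9DAFF.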